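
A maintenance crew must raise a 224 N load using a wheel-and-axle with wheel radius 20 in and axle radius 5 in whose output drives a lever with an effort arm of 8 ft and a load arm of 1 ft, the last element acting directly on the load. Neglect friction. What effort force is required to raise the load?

7 N

Wheel-and-axle MA = R/r = 20/5 = 4.
Lever MA = effort arm / load arm = 8/1 = 8.
Combined ideal MA = 4 × 8 = 32.
Effort = load / MA = 224 / 32 = 7 N.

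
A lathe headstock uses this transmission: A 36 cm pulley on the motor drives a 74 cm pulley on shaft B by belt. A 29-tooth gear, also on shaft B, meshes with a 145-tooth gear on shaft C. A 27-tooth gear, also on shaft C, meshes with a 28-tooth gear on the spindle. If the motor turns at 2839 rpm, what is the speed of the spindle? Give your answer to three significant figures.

the motor → shaft B (belt, 74/36): 2839 ÷ 2.0556 = 1381.1 rpm
shaft B → shaft C (gear mesh, 145/29): 1381.1 ÷ 5 = 276.23 rpm
shaft C → the spindle (gear mesh, 28/27): 276.23 ÷ 1.037 = 266.36 rpm

266 rpm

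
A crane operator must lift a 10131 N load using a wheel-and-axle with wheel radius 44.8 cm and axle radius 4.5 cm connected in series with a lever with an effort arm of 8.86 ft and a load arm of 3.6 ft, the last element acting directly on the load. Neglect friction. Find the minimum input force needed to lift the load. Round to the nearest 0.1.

413.5 N

Wheel-and-axle MA = R/r = 44.8/4.5 = 9.9556.
Lever MA = effort arm / load arm = 8.86/3.6 = 2.4611.
Combined ideal MA = 9.9556 × 2.4611 = 24.502.
Effort = load / MA = 10131 / 24.502 = 413.48 N.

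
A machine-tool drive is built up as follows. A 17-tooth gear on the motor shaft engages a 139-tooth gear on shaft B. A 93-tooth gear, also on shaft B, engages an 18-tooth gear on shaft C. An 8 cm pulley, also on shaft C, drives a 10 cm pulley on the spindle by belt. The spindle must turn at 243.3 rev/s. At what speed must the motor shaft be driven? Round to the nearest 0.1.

Overall ratio R = 8.1765 × 0.19355 × 1.25 = 1.9782.
Required input speed = output speed × R = 243.3 × 1.9782 = 481.29 rev/s.

481.3 rev/s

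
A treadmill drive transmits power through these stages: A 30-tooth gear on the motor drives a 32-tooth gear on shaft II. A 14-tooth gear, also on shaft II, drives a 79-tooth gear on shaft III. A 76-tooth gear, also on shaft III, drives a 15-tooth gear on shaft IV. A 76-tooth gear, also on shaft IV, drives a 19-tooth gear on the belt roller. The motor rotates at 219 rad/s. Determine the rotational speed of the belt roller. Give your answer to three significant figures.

Gear mesh: ratio = 32/30 = 1.0667, so shaft II turns at 219 / 1.0667 = 205.31 rad/s.
Gear mesh: ratio = 79/14 = 5.6429, so shaft III turns at 205.31 / 5.6429 = 36.384 rad/s.
Gear mesh: ratio = 15/76 = 0.19737, so shaft IV turns at 36.384 / 0.19737 = 184.35 rad/s.
Gear mesh: ratio = 19/76 = 0.25, so the belt roller turns at 184.35 / 0.25 = 737.39 rad/s.

737 rad/s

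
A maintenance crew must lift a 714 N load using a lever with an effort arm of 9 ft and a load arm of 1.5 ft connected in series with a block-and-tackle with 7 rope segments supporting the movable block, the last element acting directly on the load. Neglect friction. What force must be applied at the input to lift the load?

Lever MA = effort arm / load arm = 9/1.5 = 6.
Block-and-tackle MA = number of supporting rope parts = 7.
Combined ideal MA = 6 × 7 = 42.
Effort = load / MA = 714 / 42 = 17 N.

17 N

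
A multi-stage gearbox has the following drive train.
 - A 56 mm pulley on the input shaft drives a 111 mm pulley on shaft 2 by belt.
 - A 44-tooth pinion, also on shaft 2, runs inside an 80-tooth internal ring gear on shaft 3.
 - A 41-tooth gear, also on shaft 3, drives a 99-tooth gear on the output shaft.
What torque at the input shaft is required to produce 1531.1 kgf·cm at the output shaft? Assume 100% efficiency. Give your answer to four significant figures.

175.9 kgf·cm

Overall ratio R = 1.9821 × 1.8182 × 2.4146 = 8.7021.
Input torque = output torque / R = 1531.1 / 8.7021 = 175.95 kgf·cm.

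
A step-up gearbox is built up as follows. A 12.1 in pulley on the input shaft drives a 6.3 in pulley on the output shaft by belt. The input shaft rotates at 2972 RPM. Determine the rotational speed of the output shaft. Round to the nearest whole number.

Belt: ratio = 6.3/12.1 = 0.52066, so the output shaft turns at 2972 / 0.52066 = 5708.1 RPM.

5708 RPM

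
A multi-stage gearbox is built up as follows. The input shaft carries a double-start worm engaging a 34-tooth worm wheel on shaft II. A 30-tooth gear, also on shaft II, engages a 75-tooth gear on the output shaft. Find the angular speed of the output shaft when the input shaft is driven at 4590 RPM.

worm 34/2 = 17 → 4590/17 = 270 RPM
gear mesh 75/30 = 2.5 → 270/2.5 = 108 RPM

108 RPM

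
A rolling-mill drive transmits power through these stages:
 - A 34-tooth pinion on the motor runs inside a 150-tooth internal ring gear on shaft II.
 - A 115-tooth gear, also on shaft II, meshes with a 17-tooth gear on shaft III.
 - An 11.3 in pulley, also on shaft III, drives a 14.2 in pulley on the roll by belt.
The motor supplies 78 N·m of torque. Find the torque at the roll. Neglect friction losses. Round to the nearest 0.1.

63.9 N·m

After the internal gear (150/34): 78 × 4.4118 = 344.12 N·m
After the gear mesh (17/115): 344.12 × 0.14783 = 50.87 N·m
After the belt (14.2/11.3): 50.87 × 1.2566 = 63.925 N·m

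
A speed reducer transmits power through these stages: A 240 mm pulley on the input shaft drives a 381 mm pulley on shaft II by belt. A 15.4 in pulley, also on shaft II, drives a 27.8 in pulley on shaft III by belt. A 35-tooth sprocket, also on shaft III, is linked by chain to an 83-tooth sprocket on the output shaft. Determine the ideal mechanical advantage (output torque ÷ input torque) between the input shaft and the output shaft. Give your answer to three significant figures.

6.80

Each stage contributes driven/driver: belt 381/240 = 1.5875, belt 27.8/15.4 = 1.8052, chain 83/35 = 2.3714.
Overall: 1.5875 × 1.8052 × 2.3714 = 6.7959.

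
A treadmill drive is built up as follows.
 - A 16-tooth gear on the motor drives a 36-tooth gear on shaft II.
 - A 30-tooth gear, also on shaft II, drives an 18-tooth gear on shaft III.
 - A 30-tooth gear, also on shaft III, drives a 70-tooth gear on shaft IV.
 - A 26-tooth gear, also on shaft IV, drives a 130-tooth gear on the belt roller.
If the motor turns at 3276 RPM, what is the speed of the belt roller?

gear mesh 36/16 = 2.25 → 3276/2.25 = 1456 RPM
gear mesh 18/30 = 0.6 → 1456/0.6 = 2426.7 RPM
gear mesh 70/30 = 2.3333 → 2426.7/2.3333 = 1040 RPM
gear mesh 130/26 = 5 → 1040/5 = 208 RPM

208 RPM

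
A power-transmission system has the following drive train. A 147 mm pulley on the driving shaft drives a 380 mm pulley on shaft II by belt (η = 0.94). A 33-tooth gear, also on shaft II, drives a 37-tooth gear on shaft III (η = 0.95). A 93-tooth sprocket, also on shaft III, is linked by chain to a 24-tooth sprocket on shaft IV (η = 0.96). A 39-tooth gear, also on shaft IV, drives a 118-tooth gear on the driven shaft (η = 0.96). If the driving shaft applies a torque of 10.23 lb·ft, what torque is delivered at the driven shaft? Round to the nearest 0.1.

After the belt (380/147): 10.23 × 2.585 × 0.94 = 24.858 lb·ft
After the gear mesh (37/33): 24.858 × 1.1212 × 0.95 = 26.478 lb·ft
After the chain (24/93): 26.478 × 0.25806 × 0.96 = 6.5596 lb·ft
After the gear mesh (118/39): 6.5596 × 3.0256 × 0.96 = 19.053 lb·ft

19.1 lb·ft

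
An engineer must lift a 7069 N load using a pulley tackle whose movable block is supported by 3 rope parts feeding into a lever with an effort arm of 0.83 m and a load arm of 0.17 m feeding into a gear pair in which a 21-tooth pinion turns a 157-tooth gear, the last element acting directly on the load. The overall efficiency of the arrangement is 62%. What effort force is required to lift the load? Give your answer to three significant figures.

Block-and-tackle MA = number of supporting rope parts = 3.
Lever MA = effort arm / load arm = 0.83/0.17 = 4.8824.
Gear pair MA = 157/21 = 7.4762.
Combined ideal MA = 3 × 4.8824 × 7.4762 = 109.5.
Actual MA = 109.5 × 0.62 = 67.893.
Effort = load / actual MA = 7069 / 67.893 = 104.12 N.

104 N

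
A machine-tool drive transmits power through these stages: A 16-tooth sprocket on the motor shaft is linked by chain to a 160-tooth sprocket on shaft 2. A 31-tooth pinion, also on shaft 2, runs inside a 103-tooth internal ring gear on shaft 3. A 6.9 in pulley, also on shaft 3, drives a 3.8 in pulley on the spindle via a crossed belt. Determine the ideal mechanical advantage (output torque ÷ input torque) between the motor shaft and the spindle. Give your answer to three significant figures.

18.3

Each stage contributes driven/driver: chain 160/16 = 10, internal gear 103/31 = 3.3226, belt 3.8/6.9 = 0.55072.
Overall: 10 × 3.3226 × 0.55072 = 18.298.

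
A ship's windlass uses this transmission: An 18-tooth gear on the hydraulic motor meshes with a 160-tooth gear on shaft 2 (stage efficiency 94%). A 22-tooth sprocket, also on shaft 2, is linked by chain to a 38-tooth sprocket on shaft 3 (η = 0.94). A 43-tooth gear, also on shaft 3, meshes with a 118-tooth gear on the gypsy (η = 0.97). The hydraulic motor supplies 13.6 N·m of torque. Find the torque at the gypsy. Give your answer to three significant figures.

gear mesh 160/18 = 8.8889 → τ = 13.6·8.8889·0.94 = 113.64 N·m
chain 38/22 = 1.7273 → τ = 113.64·1.7273·0.94 = 184.5 N·m
gear mesh 118/43 = 2.7442 → τ = 184.5·2.7442·0.97 = 491.12 N·m

491 N·m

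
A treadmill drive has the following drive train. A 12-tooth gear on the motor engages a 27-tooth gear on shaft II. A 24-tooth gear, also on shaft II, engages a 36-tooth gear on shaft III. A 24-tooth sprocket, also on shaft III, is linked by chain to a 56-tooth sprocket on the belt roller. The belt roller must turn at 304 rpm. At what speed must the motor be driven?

2394 rpm

Overall ratio R = 2.25 × 1.5 × 2.3333 = 7.875.
Required input speed = output speed × R = 304 × 7.875 = 2394 rpm.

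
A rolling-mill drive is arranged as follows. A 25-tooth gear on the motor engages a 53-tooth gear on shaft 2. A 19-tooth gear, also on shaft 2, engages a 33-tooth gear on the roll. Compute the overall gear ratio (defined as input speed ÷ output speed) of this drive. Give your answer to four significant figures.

Each stage contributes driven/driver: gear mesh 53/25 = 2.12, gear mesh 33/19 = 1.7368.
Overall: 2.12 × 1.7368 = 3.6821.

3.682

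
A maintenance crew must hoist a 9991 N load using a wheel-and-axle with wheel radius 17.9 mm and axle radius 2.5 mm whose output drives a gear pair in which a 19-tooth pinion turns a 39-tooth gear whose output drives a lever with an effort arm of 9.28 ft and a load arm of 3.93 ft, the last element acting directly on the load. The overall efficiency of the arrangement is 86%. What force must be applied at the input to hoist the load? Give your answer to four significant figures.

Wheel-and-axle MA = R/r = 17.9/2.5 = 7.16.
Gear pair MA = 39/19 = 2.0526.
Lever MA = effort arm / load arm = 9.28/3.93 = 2.3613.
Combined ideal MA = 7.16 × 2.0526 × 2.3613 = 34.704.
Actual MA = 34.704 × 0.86 = 29.845.
Effort = load / actual MA = 9991 / 29.845 = 334.76 N.

334.8 N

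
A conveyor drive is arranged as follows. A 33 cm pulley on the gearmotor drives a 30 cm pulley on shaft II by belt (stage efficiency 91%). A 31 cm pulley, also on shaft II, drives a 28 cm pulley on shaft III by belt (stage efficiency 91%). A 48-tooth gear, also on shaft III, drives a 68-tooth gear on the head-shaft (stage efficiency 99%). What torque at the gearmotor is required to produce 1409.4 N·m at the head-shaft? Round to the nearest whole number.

Overall ratio R = 0.90909 × 0.90323 × 1.4167 = 1.1632; overall efficiency η = 0.91 × 0.91 × 0.99 = 0.8198.
Input torque = output torque / (R × η) = 1409.4 / (1.1632 × 0.8198) = 1477.9 N·m.

1478 N·m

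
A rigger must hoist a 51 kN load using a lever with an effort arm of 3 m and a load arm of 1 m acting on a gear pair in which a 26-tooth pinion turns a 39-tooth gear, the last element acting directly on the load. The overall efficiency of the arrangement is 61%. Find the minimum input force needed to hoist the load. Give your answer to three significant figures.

18.6 kN

Lever MA = effort arm / load arm = 3/1 = 3.
Gear pair MA = 39/26 = 1.5.
Combined ideal MA = 3 × 1.5 = 4.5.
Actual MA = 4.5 × 0.61 = 2.745.
Effort = load / actual MA = 51 / 2.745 = 18.579 kN.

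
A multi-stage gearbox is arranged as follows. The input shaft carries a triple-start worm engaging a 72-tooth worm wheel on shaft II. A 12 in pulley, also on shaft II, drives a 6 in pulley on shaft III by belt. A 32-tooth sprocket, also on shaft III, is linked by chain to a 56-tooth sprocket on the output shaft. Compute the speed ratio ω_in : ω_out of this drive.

21

Each stage contributes driven/driver: worm 72/3 = 24, belt 6/12 = 0.5, chain 56/32 = 1.75.
Overall: 24 × 0.5 × 1.75 = 21.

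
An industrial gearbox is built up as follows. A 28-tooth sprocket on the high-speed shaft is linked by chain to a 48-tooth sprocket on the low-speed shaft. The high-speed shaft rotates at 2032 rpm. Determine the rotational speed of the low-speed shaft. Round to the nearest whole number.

Chain: ratio = 48/28 = 1.7143, so the low-speed shaft turns at 2032 / 1.7143 = 1185.3 rpm.

1185 rpm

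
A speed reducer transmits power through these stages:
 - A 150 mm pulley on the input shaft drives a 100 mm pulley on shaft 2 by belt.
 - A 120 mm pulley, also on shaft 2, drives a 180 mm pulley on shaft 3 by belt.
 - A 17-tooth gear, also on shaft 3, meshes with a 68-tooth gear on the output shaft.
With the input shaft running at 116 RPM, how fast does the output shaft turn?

Belt: ratio = 100/150 = 0.66667, so shaft 2 turns at 116 / 0.66667 = 174 RPM.
Belt: ratio = 180/120 = 1.5, so shaft 3 turns at 174 / 1.5 = 116 RPM.
Gear mesh: ratio = 68/17 = 4, so the output shaft turns at 116 / 4 = 29 RPM.

29 RPM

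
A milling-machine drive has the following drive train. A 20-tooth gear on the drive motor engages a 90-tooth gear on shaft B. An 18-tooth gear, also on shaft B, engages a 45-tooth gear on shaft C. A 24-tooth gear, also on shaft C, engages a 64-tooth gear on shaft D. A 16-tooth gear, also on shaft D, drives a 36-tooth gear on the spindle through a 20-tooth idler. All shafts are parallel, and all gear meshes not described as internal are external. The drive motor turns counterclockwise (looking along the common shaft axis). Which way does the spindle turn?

the drive motor → shaft B: external mesh, 1 reversal → CW.
shaft B → shaft C: external mesh, 1 reversal → CCW.
shaft C → shaft D: external mesh, 1 reversal → CW.
shaft D → the spindle: driver → idler → driven is 2 external meshes, 2 reversals → CW.
5 reversals in total — an odd number — so the spindle turns opposite to the drive motor.

clockwise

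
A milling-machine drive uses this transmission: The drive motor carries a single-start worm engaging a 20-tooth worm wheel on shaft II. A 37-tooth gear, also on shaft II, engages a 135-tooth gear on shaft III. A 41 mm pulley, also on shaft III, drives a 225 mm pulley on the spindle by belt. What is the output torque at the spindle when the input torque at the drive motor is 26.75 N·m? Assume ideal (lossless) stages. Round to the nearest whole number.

worm 20/1 = 20 → τ = 26.75·20 = 535 N·m
gear mesh 135/37 = 3.6486 → τ = 535·3.6486 = 1952 N·m
belt 225/41 = 5.4878 → τ = 1952·5.4878 = 10712 N·m

10712 N·m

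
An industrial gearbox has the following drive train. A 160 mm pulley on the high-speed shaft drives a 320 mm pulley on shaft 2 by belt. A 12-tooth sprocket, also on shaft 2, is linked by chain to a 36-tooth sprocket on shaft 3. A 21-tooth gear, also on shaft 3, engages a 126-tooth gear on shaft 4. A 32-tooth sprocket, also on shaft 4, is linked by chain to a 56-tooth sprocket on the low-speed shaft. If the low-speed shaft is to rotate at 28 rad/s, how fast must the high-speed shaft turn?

Overall ratio R = 2 × 3 × 6 × 1.75 = 63.
Required input speed = output speed × R = 28 × 63 = 1764 rad/s.

1764 rad/s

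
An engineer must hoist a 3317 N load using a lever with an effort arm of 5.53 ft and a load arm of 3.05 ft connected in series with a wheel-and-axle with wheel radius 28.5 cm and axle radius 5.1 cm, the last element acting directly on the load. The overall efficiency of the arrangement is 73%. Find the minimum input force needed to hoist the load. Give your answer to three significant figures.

448 N

Lever MA = effort arm / load arm = 5.53/3.05 = 1.8131.
Wheel-and-axle MA = R/r = 28.5/5.1 = 5.5882.
Combined ideal MA = 1.8131 × 5.5882 = 10.132.
Actual MA = 10.132 × 0.73 = 7.3964.
Effort = load / actual MA = 3317 / 7.3964 = 448.46 N.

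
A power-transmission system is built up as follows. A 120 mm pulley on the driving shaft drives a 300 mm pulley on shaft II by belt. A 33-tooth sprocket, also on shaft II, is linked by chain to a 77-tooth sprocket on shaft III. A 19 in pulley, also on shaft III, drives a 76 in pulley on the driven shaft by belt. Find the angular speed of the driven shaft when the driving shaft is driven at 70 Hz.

3 Hz

Belt: ratio = 300/120 = 2.5, so shaft II turns at 70 / 2.5 = 28 Hz.
Chain: ratio = 77/33 = 2.3333, so shaft III turns at 28 / 2.3333 = 12 Hz.
Belt: ratio = 76/19 = 4, so the driven shaft turns at 12 / 4 = 3 Hz.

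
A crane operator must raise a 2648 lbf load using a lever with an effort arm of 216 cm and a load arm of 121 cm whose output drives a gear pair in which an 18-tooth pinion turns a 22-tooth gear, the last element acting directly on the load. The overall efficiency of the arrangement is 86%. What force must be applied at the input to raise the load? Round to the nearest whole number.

Lever MA = effort arm / load arm = 216/121 = 1.7851.
Gear pair MA = 22/18 = 1.2222.
Combined ideal MA = 1.7851 × 1.2222 = 2.1818.
Actual MA = 2.1818 × 0.86 = 1.8764.
Effort = load / actual MA = 2648 / 1.8764 = 1411.2 lbf.

1411 lbf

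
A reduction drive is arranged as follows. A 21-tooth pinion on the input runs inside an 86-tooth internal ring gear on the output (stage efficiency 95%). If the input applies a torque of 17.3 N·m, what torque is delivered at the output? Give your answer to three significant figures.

67.3 N·m

After the internal gear (86/21): 17.3 × 4.0952 × 0.95 = 67.305 N·m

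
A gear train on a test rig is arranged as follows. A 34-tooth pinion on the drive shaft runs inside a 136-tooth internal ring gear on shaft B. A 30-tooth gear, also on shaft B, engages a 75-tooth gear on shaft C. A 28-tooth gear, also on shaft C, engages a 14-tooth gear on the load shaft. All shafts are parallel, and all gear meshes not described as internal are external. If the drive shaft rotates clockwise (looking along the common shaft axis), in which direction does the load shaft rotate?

clockwise

the drive shaft → shaft B: internal mesh, same direction → CW.
shaft B → shaft C: external mesh, 1 reversal → CCW.
shaft C → the load shaft: external mesh, 1 reversal → CW.
2 reversals in total — an even number — so the load shaft turns the same way as the drive shaft.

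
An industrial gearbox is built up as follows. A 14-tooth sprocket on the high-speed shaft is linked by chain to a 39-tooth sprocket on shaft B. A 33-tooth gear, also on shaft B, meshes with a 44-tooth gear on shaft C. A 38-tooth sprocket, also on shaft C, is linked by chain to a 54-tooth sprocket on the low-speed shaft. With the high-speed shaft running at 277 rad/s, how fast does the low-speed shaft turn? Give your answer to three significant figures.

chain 39/14 = 2.7857 → 277/2.7857 = 99.436 rad/s
gear mesh 44/33 = 1.3333 → 99.436/1.3333 = 74.577 rad/s
chain 54/38 = 1.4211 → 74.577/1.4211 = 52.48 rad/s

52.5 rad/s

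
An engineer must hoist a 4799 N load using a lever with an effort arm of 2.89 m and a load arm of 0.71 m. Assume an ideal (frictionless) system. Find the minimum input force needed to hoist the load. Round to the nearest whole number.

1179 N

Lever MA = effort arm / load arm = 2.89/0.71 = 4.0704.
Effort = load / MA = 4799 / 4.0704 = 1179 N.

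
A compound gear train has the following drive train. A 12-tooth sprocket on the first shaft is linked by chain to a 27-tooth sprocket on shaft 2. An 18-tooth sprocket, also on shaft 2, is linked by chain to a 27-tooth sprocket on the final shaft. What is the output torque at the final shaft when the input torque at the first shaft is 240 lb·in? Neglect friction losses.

810 lb·in

Chain: ratio = 27/12 = 2.25; torque at shaft 2 = 240 × 2.25 = 540 lb·in.
Chain: ratio = 27/18 = 1.5; torque at the final shaft = 540 × 1.5 = 810 lb·in.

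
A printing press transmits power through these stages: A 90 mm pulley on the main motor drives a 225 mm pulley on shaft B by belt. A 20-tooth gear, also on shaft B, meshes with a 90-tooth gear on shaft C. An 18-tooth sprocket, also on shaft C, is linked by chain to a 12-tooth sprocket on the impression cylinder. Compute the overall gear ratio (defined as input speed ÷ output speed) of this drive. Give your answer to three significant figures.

7.50

Each stage contributes driven/driver: belt 225/90 = 2.5, gear mesh 90/20 = 4.5, chain 12/18 = 0.66667.
Overall: 2.5 × 4.5 × 0.66667 = 7.5.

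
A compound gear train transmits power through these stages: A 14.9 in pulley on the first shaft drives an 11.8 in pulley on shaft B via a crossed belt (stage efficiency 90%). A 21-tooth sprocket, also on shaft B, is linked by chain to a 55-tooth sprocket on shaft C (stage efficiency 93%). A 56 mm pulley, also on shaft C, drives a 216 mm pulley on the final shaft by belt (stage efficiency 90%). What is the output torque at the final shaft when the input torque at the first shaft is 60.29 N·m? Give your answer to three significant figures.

363 N·m

After the belt (11.8/14.9): 60.29 × 0.79195 × 0.90 = 42.972 N·m
After the chain (55/21): 42.972 × 2.619 × 0.93 = 104.67 N·m
After the belt (216/56): 104.67 × 3.8571 × 0.90 = 363.34 N·m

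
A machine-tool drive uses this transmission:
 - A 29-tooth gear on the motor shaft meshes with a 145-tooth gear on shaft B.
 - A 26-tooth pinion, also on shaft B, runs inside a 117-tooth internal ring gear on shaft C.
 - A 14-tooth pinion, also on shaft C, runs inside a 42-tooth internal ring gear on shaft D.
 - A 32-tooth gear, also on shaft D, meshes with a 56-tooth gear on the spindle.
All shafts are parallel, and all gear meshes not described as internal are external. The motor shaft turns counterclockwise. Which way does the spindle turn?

the motor shaft → shaft B: external mesh, 1 reversal → CW.
shaft B → shaft C: internal mesh, same direction → CW.
shaft C → shaft D: internal mesh, same direction → CW.
shaft D → the spindle: external mesh, 1 reversal → CCW.
2 reversals in total — an even number — so the spindle turns the same way as the motor shaft.

counterclockwise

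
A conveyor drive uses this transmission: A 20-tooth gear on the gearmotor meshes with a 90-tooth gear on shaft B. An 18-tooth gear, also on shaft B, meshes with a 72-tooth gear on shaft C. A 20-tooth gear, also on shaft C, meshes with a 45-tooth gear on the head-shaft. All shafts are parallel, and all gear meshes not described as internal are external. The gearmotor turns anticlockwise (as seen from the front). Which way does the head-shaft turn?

the gearmotor → shaft B: external mesh, 1 reversal → CW.
shaft B → shaft C: external mesh, 1 reversal → CCW.
shaft C → the head-shaft: external mesh, 1 reversal → CW.
3 reversals in total — an odd number — so the head-shaft turns opposite to the gearmotor.

clockwise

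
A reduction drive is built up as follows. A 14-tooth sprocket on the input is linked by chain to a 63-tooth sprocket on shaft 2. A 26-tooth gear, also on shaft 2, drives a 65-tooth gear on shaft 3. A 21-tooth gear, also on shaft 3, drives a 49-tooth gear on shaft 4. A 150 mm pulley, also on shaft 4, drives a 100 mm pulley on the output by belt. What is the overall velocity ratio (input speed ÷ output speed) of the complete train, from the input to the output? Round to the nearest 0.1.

17.5

Each stage contributes driven/driver: chain 63/14 = 4.5, gear mesh 65/26 = 2.5, gear mesh 49/21 = 2.3333, belt 100/150 = 0.66667.
Overall: 4.5 × 2.5 × 2.3333 × 0.66667 = 17.5.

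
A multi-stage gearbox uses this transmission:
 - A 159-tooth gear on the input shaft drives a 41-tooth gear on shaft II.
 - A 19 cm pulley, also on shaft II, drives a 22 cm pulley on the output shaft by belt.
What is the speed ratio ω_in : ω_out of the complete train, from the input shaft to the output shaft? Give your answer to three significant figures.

Each stage contributes driven/driver: gear mesh 41/159 = 0.25786, belt 22/19 = 1.1579.
Overall: 0.25786 × 1.1579 = 0.29858.

0.299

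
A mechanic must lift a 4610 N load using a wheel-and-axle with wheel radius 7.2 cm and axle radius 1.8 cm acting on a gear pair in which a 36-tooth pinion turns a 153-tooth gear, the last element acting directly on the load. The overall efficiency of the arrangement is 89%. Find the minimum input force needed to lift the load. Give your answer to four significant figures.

304.7 N

Wheel-and-axle MA = R/r = 7.2/1.8 = 4.
Gear pair MA = 153/36 = 4.25.
Combined ideal MA = 4 × 4.25 = 17.
Actual MA = 17 × 0.89 = 15.13.
Effort = load / actual MA = 4610 / 15.13 = 304.69 N.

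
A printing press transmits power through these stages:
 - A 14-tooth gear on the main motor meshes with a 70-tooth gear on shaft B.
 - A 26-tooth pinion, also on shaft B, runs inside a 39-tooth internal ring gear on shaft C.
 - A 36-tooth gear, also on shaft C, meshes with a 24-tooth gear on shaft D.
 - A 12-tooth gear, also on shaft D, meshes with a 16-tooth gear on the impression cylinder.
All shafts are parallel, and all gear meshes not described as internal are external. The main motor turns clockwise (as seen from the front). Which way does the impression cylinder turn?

counterclockwise

the main motor → shaft B: external mesh, 1 reversal → CCW.
shaft B → shaft C: internal mesh, same direction → CCW.
shaft C → shaft D: external mesh, 1 reversal → CW.
shaft D → the impression cylinder: external mesh, 1 reversal → CCW.
3 reversals in total — an odd number — so the impression cylinder turns opposite to the main motor.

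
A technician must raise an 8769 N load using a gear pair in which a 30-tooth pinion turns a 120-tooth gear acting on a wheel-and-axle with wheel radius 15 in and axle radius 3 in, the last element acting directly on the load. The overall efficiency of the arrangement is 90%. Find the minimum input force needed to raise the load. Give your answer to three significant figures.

Gear pair MA = 120/30 = 4.
Wheel-and-axle MA = R/r = 15/3 = 5.
Combined ideal MA = 4 × 5 = 20.
Actual MA = 20 × 0.90 = 18.
Effort = load / actual MA = 8769 / 18 = 487.17 N.

487 N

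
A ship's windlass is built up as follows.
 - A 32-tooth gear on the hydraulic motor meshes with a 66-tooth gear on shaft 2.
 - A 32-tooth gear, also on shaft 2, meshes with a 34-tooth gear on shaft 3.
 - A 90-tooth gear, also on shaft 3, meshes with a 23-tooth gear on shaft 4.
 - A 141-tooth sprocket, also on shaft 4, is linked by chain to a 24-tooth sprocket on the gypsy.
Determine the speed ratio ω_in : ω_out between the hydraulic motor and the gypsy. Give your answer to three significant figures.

Each stage contributes driven/driver: gear mesh 66/32 = 2.0625, gear mesh 34/32 = 1.0625, gear mesh 23/90 = 0.25556, chain 24/141 = 0.17021.
Overall: 2.0625 × 1.0625 × 0.25556 × 0.17021 = 0.095324.

0.0953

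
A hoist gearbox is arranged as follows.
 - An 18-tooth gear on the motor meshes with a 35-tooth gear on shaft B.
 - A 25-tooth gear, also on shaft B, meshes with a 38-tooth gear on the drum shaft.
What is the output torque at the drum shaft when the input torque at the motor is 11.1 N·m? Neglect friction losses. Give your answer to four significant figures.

After the gear mesh (35/18): 11.1 × 1.9444 = 21.583 N·m
After the gear mesh (38/25): 21.583 × 1.52 = 32.807 N·m

32.81 N·m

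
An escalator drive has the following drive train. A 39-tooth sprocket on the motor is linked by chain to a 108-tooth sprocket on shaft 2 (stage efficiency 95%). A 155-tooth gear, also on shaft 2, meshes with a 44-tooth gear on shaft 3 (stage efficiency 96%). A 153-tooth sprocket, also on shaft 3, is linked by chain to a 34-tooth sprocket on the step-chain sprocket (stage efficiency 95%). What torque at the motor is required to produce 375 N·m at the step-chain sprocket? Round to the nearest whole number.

Overall ratio R = 2.7692 × 0.28387 × 0.22222 = 0.17469; overall efficiency η = 0.95 × 0.96 × 0.95 = 0.8664.
Input torque = output torque / (R × η) = 375 / (0.17469 × 0.8664) = 2477.7 N·m.

2478 N·m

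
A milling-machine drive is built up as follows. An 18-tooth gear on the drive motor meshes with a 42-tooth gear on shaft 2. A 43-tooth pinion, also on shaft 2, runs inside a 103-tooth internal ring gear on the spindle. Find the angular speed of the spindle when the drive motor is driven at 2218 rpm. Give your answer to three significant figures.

397 rpm

Gear mesh: ratio = 42/18 = 2.3333, so shaft 2 turns at 2218 / 2.3333 = 950.57 rpm.
Internal gear: ratio = 103/43 = 2.3953, so the spindle turns at 950.57 / 2.3953 = 396.84 rpm.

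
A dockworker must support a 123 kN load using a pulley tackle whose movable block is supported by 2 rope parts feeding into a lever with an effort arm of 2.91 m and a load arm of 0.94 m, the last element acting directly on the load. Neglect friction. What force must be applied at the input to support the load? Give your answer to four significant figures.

Block-and-tackle MA = number of supporting rope parts = 2.
Lever MA = effort arm / load arm = 2.91/0.94 = 3.0957.
Combined ideal MA = 2 × 3.0957 = 6.1915.
Effort = load / MA = 123 / 6.1915 = 19.866 kN.

19.87 kN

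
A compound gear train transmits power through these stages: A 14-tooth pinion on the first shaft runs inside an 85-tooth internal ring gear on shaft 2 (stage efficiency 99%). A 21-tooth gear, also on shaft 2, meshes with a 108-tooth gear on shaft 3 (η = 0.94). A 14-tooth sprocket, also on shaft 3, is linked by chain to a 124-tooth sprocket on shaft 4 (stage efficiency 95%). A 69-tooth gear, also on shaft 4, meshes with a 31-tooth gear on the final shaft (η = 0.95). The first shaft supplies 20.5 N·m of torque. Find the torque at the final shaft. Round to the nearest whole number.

Internal gear: ratio = 85/14 = 6.0714; torque at shaft 2 = 20.5 × 6.0714 × 0.99 = 123.22 N·m.
Gear mesh: ratio = 108/21 = 5.1429; torque at shaft 3 = 123.22 × 5.1429 × 0.94 = 595.68 N·m.
Chain: ratio = 124/14 = 8.8571; torque at shaft 4 = 595.68 × 8.8571 × 0.95 = 5012.2 N·m.
Gear mesh: ratio = 31/69 = 0.44928; torque at the final shaft = 5012.2 × 0.44928 × 0.95 = 2139.3 N·m.

2139 N·m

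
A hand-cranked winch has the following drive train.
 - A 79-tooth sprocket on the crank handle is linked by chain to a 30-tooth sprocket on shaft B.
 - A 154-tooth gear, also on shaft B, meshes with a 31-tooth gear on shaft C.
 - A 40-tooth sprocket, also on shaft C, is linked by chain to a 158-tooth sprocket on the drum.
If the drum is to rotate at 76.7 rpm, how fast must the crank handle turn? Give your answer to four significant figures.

23.16 rpm

Overall ratio R = 0.37975 × 0.2013 × 3.95 = 0.30195.
Required input speed = output speed × R = 76.7 × 0.30195 = 23.159 rpm.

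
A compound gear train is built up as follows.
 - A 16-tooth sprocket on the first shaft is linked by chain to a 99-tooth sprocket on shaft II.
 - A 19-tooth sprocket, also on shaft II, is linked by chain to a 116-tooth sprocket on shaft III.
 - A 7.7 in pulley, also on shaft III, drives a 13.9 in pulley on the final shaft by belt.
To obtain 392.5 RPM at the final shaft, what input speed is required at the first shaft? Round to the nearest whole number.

Overall ratio R = 6.1875 × 6.1053 × 1.8052 = 68.194.
Required input speed = output speed × R = 392.5 × 68.194 = 26766 RPM.

26766 RPM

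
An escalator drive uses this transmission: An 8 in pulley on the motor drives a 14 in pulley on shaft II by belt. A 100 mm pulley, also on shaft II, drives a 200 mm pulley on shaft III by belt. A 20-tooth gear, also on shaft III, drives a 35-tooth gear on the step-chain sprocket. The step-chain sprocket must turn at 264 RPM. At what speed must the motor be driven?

1617 RPM

Overall ratio R = 1.75 × 2 × 1.75 = 6.125.
Required input speed = output speed × R = 264 × 6.125 = 1617 RPM.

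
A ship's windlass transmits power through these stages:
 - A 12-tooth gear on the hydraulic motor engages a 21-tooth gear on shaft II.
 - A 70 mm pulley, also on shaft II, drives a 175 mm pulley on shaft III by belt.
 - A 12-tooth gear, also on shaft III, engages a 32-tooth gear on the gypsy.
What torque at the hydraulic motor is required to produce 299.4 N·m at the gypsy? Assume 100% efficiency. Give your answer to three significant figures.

25.7 N·m

Overall ratio R = 1.75 × 2.5 × 2.6667 = 11.667.
Input torque = output torque / R = 299.4 / 11.667 = 25.663 N·m.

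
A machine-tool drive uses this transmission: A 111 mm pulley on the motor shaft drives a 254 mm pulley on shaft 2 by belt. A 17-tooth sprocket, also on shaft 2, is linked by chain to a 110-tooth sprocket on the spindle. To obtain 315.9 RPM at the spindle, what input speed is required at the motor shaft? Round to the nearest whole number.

4677 RPM

Overall ratio R = 2.2883 × 6.4706 = 14.807.
Required input speed = output speed × R = 315.9 × 14.807 = 4677.4 RPM.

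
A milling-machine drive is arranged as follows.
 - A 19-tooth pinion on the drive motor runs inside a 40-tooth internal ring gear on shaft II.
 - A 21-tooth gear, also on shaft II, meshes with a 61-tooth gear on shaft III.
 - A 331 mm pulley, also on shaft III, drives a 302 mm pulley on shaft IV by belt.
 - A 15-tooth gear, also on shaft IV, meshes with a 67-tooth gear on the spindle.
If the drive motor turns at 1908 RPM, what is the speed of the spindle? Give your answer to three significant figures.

the drive motor → shaft II (internal gear, 40/19): 1908 ÷ 2.1053 = 906.3 RPM
shaft II → shaft III (gear mesh, 61/21): 906.3 ÷ 2.9048 = 312 RPM
shaft III → shaft IV (belt, 302/331): 312 ÷ 0.91239 = 341.97 RPM
shaft IV → the spindle (gear mesh, 67/15): 341.97 ÷ 4.4667 = 76.559 RPM

76.6 RPM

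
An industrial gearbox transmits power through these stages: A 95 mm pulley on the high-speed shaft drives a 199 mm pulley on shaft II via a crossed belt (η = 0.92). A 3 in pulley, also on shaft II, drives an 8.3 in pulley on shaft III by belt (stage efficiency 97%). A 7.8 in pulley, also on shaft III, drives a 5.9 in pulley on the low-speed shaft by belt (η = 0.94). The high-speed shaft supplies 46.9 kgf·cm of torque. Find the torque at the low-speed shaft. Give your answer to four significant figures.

172.5 kgf·cm

Belt: ratio = 199/95 = 2.0947; torque at shaft II = 46.9 × 2.0947 × 0.92 = 90.384 kgf·cm.
Belt: ratio = 8.3/3 = 2.7667; torque at shaft III = 90.384 × 2.7667 × 0.97 = 242.56 kgf·cm.
Belt: ratio = 5.9/7.8 = 0.75641; torque at the low-speed shaft = 242.56 × 0.75641 × 0.94 = 172.47 kgf·cm.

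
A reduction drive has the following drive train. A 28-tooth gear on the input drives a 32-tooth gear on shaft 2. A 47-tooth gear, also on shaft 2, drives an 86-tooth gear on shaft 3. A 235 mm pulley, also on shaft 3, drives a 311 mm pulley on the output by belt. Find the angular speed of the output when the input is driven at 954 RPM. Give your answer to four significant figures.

344.7 RPM

Gear mesh: ratio = 32/28 = 1.1429, so shaft 2 turns at 954 / 1.1429 = 834.75 RPM.
Gear mesh: ratio = 86/47 = 1.8298, so shaft 3 turns at 834.75 / 1.8298 = 456.2 RPM.
Belt: ratio = 311/235 = 1.3234, so the output turns at 456.2 / 1.3234 = 344.72 RPM.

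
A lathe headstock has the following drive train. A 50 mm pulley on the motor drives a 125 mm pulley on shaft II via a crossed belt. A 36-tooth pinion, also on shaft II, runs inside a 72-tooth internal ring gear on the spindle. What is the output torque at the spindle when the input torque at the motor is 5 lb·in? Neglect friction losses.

25 lb·in

Belt: ratio = 125/50 = 2.5; torque at shaft II = 5 × 2.5 = 12.5 lb·in.
Internal gear: ratio = 72/36 = 2; torque at the spindle = 12.5 × 2 = 25 lb·in.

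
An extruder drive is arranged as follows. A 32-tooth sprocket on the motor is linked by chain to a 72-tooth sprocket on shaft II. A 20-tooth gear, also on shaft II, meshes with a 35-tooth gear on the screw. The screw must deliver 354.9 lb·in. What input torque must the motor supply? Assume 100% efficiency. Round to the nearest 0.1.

90.1 lb·in

Overall ratio R = 2.25 × 1.75 = 3.9375.
Input torque = output torque / R = 354.9 / 3.9375 = 90.133 lb·in.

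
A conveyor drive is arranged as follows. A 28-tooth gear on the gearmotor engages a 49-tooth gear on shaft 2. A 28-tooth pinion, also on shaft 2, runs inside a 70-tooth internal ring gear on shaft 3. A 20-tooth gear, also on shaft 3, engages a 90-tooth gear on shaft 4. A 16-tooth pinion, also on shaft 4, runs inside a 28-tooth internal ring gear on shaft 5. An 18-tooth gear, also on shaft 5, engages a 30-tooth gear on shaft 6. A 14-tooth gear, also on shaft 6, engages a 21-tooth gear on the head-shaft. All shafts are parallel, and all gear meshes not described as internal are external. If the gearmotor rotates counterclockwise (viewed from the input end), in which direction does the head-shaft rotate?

counterclockwise

the gearmotor → shaft 2: external mesh, 1 reversal → CW.
shaft 2 → shaft 3: internal mesh, same direction → CW.
shaft 3 → shaft 4: external mesh, 1 reversal → CCW.
shaft 4 → shaft 5: internal mesh, same direction → CCW.
shaft 5 → shaft 6: external mesh, 1 reversal → CW.
shaft 6 → the head-shaft: external mesh, 1 reversal → CCW.
4 reversals in total — an even number — so the head-shaft turns the same way as the gearmotor.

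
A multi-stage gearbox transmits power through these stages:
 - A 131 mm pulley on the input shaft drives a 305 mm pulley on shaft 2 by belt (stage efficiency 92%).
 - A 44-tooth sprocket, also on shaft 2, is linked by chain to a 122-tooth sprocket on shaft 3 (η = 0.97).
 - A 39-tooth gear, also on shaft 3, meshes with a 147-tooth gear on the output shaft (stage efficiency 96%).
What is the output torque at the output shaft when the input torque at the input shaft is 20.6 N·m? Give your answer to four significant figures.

belt 305/131 = 2.3282 → τ = 20.6·2.3282·0.92 = 44.125 N·m
chain 122/44 = 2.7727 → τ = 44.125·2.7727·0.97 = 118.68 N·m
gear mesh 147/39 = 3.7692 → τ = 118.68·3.7692·0.96 = 429.42 N·m

429.4 N·m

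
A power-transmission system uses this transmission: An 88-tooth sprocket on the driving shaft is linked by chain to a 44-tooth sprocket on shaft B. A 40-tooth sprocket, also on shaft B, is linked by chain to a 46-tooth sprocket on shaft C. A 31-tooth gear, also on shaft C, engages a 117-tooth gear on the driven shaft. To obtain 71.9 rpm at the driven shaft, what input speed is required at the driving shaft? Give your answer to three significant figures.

156 rpm

Overall ratio R = 0.5 × 1.15 × 3.7742 = 2.1702.
Required input speed = output speed × R = 71.9 × 2.1702 = 156.03 rpm.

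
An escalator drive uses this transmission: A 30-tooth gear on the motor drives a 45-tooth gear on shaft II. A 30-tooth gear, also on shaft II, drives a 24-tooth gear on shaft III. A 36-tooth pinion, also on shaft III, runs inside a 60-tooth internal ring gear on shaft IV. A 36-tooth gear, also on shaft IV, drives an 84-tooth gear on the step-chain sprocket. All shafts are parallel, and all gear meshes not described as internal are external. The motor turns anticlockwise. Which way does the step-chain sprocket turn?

the motor → shaft II: external mesh, 1 reversal → CW.
shaft II → shaft III: external mesh, 1 reversal → CCW.
shaft III → shaft IV: internal mesh, same direction → CCW.
shaft IV → the step-chain sprocket: external mesh, 1 reversal → CW.
3 reversals in total — an odd number — so the step-chain sprocket turns opposite to the motor.

clockwise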